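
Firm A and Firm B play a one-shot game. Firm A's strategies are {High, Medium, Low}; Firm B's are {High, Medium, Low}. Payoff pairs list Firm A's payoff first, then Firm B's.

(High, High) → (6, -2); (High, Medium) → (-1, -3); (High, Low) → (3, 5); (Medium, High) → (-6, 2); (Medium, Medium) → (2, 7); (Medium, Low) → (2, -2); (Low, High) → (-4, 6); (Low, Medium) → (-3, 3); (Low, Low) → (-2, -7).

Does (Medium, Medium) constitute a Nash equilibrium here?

Yes

Holding Firm B at Medium: Firm A gets 2 from Medium, versus -1 from High, -3 from Low. No profitable deviation for Firm A.
Holding Firm A at Medium: Firm B gets 7 from Medium, versus 2 from High, -2 from Low. No profitable deviation for Firm B either.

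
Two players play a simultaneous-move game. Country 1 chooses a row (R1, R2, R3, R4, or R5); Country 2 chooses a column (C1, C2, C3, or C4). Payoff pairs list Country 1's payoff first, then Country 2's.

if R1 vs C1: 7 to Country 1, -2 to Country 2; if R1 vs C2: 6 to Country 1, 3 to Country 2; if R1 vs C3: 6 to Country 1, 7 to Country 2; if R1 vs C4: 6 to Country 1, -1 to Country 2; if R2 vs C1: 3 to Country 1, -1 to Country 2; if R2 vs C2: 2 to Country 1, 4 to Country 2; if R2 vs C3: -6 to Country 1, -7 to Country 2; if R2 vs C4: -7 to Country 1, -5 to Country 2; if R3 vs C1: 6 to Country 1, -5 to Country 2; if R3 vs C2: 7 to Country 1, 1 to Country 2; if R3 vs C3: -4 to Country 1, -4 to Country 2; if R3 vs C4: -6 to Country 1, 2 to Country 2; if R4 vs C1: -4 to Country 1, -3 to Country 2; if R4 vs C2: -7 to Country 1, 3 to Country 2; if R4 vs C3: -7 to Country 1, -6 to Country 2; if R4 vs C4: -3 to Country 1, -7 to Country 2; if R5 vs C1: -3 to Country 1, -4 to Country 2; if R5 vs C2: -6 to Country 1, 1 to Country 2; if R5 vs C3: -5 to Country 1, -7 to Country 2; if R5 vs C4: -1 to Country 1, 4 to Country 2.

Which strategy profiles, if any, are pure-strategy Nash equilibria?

Check mutual best responses: a cell is a NE iff neither player can gain by unilaterally deviating.
Country 1's best responses — vs C1: R1 (payoff 7); vs C2: R3 (payoff 7); vs C3: R1 (payoff 6); vs C4: R1 (payoff 6).
Country 2's best responses — vs R1: C3 (payoff 7); vs R2: C2 (payoff 4); vs R3: C4 (payoff 2); vs R4: C2 (payoff 3); vs R5: C4 (payoff 4).
The only mutual best response is (R1, C3); neither player gains by switching there.

(R1, C3)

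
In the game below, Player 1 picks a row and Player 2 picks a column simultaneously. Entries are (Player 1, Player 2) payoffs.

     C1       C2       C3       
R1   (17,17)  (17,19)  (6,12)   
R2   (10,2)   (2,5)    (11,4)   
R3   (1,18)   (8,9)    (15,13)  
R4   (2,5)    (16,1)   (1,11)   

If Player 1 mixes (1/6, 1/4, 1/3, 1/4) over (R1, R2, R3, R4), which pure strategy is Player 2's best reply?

Compute Player 2's expected payoff from each pure strategy against the given mix.
C1: (1/6)·17 + (1/4)·2 + (1/3)·18 + (1/4)·5 = 127/12
C2: (1/6)·19 + (1/4)·5 + (1/3)·9 + (1/4)·1 = 23/3
C3: (1/6)·12 + (1/4)·4 + (1/3)·13 + (1/4)·11 = 121/12
Highest expected payoff is 127/12, from C1.

C1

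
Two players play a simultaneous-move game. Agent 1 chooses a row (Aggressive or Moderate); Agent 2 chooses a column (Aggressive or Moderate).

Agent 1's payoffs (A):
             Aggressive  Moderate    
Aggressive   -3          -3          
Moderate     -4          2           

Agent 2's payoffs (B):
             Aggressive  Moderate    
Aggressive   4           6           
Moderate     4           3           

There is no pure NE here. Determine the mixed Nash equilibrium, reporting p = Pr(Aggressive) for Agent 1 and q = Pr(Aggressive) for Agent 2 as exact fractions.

Each player's mixing probability is pinned down by making the *other* player indifferent.
Agent 2 indifferent between Aggressive and Moderate: p·4 + (1−p)·4 = p·6 + (1−p)·3 ⟹ 4 + 0p = 3 + 3p ⟹ p = 1/3.
Agent 1 indifferent between Aggressive and Moderate: q·(-3) + (1−q)·(-3) = q·(-4) + (1−q)·2 ⟹ (-3) + 0q = 2 + (-6)q ⟹ q = 5/6.

p = 1/3, q = 5/6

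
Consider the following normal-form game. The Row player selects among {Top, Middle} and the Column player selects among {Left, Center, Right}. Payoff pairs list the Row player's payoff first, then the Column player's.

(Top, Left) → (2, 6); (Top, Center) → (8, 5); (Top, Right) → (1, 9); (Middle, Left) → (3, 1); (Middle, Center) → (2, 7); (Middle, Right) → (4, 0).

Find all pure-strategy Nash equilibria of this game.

There is no pure-strategy Nash equilibrium

Find each player's best response to every opponent strategy; NE are the intersections.
The Row player's best responses — vs Left: Middle (payoff 3); vs Center: Top (payoff 8); vs Right: Middle (payoff 4).
The Column player's best responses — vs Top: Right (payoff 9); vs Middle: Center (payoff 7).
No cell has both players best-responding. For instance, the Row player's best reply to Right is Middle, but against Middle the Column player prefers Center over Right.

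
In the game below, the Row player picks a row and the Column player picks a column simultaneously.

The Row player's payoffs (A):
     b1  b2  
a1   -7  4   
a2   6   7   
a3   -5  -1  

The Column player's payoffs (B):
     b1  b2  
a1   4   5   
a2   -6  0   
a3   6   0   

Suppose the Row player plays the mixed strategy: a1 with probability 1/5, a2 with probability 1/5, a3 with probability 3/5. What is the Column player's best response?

b1

Compute the Column player's expected payoff from each pure strategy against the given mix.
b1: (1/5)·4 + (1/5)·(-6) + (3/5)·6 = 16/5
b2: (1/5)·5 + (1/5)·0 + (3/5)·0 = 1
Highest expected payoff is 16/5, from b1.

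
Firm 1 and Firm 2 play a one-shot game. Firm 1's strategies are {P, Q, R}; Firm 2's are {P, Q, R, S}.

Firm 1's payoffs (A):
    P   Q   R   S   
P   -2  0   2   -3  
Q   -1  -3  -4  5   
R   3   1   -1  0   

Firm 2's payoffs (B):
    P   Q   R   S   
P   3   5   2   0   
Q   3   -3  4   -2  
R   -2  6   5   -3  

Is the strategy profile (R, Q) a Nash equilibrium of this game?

Holding Firm 2 at Q: Firm 1 gets 1 from R, versus 0 from P, -3 from Q. No profitable deviation for Firm 1.
Holding Firm 1 at R: Firm 2 gets 6 from Q, versus -2 from P, 5 from R, -3 from S. No profitable deviation for Firm 2 either.

Yes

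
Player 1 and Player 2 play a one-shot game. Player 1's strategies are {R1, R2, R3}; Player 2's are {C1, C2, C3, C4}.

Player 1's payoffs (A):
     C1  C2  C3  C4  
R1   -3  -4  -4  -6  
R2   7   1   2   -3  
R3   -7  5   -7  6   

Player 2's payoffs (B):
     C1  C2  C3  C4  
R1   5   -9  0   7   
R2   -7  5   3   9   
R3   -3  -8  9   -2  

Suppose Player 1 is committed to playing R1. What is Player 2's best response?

With Player 1 fixed at R1, Player 2's payoffs are: C1 → 5, C2 → -9, C3 → 0, C4 → 7.
The maximum is 7, achieved by C4.

C4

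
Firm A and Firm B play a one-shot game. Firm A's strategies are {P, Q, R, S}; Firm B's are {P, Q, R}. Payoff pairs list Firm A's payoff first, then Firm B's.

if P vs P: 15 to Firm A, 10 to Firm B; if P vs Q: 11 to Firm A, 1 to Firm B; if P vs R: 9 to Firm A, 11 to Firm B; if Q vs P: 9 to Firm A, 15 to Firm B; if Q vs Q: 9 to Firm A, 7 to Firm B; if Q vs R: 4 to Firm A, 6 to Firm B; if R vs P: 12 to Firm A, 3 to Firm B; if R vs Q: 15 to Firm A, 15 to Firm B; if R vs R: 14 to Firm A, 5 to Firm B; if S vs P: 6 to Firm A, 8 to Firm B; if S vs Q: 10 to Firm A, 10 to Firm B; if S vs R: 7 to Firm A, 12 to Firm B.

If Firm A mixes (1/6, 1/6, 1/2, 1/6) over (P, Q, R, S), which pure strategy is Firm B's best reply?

Q

Firm B's best reply maximizes expected payoff against the mix.
P: (1/6)·10 + (1/6)·15 + (1/2)·3 + (1/6)·8 = 7
Q: (1/6)·1 + (1/6)·7 + (1/2)·15 + (1/6)·10 = 21/2
R: (1/6)·11 + (1/6)·6 + (1/2)·5 + (1/6)·12 = 22/3
Highest expected payoff is 21/2, from Q.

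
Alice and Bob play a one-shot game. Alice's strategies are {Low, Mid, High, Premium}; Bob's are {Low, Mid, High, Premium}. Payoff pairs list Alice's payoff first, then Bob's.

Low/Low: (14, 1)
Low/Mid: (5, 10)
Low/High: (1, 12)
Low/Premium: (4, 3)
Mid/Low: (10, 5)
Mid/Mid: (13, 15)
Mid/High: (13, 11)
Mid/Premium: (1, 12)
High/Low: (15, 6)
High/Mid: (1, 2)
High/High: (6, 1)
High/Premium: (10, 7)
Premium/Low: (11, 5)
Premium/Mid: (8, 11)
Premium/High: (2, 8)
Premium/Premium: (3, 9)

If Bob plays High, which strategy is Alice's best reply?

With Bob fixed at High, Alice's payoffs are: Low → 1, Mid → 13, High → 6, Premium → 2.
The maximum is 13, achieved by Mid.

Mid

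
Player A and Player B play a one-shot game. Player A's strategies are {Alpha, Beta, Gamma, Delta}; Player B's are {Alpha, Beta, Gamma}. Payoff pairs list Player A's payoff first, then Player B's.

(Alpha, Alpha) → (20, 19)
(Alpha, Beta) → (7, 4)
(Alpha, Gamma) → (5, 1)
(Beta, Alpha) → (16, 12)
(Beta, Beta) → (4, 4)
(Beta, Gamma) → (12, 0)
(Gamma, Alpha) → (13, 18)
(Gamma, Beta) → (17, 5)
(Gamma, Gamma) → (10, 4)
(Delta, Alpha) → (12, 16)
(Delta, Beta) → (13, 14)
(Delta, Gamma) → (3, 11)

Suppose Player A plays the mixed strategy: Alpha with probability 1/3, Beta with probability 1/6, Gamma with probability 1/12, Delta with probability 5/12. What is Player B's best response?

Alpha

Compute Player B's expected payoff from each pure strategy against the given mix.
Alpha: (1/3)·19 + (1/6)·12 + (1/12)·18 + (5/12)·16 = 33/2
Beta: (1/3)·4 + (1/6)·4 + (1/12)·5 + (5/12)·14 = 33/4
Gamma: (1/3)·1 + (1/6)·0 + (1/12)·4 + (5/12)·11 = 21/4
Highest expected payoff is 33/2, from Alpha.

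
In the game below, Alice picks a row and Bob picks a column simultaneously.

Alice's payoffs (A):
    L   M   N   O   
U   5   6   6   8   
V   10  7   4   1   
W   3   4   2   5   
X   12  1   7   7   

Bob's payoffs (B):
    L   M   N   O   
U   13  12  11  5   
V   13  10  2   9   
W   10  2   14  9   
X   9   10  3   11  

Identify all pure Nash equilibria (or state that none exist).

No pure-strategy Nash equilibrium

A profile is a Nash equilibrium when each player is best-responding to the other.
Alice's best responses — vs L: X (payoff 12); vs M: V (payoff 7); vs N: X (payoff 7); vs O: U (payoff 8).
Bob's best responses — vs U: L (payoff 13); vs V: L (payoff 13); vs W: N (payoff 14); vs X: O (payoff 11).
No cell has both players best-responding. For instance, Alice's best reply to L is X, but against X Bob prefers O over L.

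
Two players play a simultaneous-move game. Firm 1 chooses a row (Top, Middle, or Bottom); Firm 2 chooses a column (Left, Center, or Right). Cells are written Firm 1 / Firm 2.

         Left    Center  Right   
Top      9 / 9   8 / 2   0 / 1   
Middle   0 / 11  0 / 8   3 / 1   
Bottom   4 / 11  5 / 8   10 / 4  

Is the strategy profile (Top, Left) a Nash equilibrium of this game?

Yes

Holding Firm 2 at Left: Firm 1 gets 9 from Top, versus 0 from Middle, 4 from Bottom. No profitable deviation for Firm 1.
Holding Firm 1 at Top: Firm 2 gets 9 from Left, versus 2 from Center, 1 from Right. No profitable deviation for Firm 2 either.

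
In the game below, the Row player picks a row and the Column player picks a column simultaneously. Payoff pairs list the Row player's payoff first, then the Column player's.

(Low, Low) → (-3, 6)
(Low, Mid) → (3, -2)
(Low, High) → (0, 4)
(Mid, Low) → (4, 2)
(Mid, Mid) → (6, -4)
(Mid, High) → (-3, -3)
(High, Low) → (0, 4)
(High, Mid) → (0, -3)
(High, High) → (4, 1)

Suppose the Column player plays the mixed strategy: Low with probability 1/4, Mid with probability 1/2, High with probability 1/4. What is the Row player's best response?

Compute the Row player's expected payoff from each pure strategy against the given mix.
Low: (1/4)·(-3) + (1/2)·3 + (1/4)·0 = 3/4
Mid: (1/4)·4 + (1/2)·6 + (1/4)·(-3) = 13/4
High: (1/4)·0 + (1/2)·0 + (1/4)·4 = 1
Highest expected payoff is 13/4, from Mid.

Mid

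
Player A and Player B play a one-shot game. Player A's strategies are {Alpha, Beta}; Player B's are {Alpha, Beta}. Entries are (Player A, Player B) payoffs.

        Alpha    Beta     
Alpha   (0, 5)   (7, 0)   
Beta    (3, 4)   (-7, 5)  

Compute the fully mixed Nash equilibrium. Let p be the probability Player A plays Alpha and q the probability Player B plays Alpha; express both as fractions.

p = 1/6, q = 14/17

Each player's mixing probability is pinned down by making the *other* player indifferent.
Player B indifferent between Alpha and Beta: p·5 + (1−p)·4 = p·0 + (1−p)·5 ⟹ 4 + 1p = 5 + (-5)p ⟹ p = 1/6.
Player A indifferent between Alpha and Beta: q·0 + (1−q)·7 = q·3 + (1−q)·(-7) ⟹ 7 + (-7)q = (-7) + 10q ⟹ q = 14/17.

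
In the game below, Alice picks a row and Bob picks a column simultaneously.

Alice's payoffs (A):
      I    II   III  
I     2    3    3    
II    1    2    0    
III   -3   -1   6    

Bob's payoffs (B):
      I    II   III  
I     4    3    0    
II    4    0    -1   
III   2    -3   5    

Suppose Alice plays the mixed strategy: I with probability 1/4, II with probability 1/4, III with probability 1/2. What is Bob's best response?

Compute Bob's expected payoff from each pure strategy against the given mix.
I: (1/4)·4 + (1/4)·4 + (1/2)·2 = 3
II: (1/4)·3 + (1/4)·0 + (1/2)·(-3) = -3/4
III: (1/4)·0 + (1/4)·(-1) + (1/2)·5 = 9/4
Highest expected payoff is 3, from I.

I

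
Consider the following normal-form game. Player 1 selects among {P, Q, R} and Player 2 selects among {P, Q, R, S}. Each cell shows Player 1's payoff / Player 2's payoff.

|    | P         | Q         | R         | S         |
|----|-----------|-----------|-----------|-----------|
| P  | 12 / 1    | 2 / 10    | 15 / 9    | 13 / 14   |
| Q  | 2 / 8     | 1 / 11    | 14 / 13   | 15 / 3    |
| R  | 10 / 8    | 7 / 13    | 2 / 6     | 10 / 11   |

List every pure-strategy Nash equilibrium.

(R, Q)

A profile is a Nash equilibrium when each player is best-responding to the other.
Player 1's best responses — vs P: P (payoff 12); vs Q: R (payoff 7); vs R: P (payoff 15); vs S: Q (payoff 15).
Player 2's best responses — vs P: S (payoff 14); vs Q: R (payoff 13); vs R: Q (payoff 13).
The only mutual best response is (R, Q); neither player gains by switching there.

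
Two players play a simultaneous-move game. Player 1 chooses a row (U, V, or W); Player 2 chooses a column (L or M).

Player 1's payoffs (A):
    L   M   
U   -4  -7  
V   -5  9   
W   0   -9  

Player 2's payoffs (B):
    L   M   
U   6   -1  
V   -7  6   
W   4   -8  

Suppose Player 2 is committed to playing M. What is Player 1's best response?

With Player 2 fixed at M, Player 1's payoffs are: U → -7, V → 9, W → -9.
The maximum is 9, achieved by V.

V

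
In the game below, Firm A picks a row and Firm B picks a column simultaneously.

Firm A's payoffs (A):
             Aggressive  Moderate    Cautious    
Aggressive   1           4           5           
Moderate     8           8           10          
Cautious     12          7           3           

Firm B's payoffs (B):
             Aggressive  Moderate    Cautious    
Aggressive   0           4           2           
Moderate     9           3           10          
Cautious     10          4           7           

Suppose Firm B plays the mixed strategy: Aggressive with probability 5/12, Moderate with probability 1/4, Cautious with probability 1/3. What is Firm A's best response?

Moderate

Compute Firm A's expected payoff from each pure strategy against the given mix.
Aggressive: (5/12)·1 + (1/4)·4 + (1/3)·5 = 37/12
Moderate: (5/12)·8 + (1/4)·8 + (1/3)·10 = 26/3
Cautious: (5/12)·12 + (1/4)·7 + (1/3)·3 = 31/4
Highest expected payoff is 26/3, from Moderate.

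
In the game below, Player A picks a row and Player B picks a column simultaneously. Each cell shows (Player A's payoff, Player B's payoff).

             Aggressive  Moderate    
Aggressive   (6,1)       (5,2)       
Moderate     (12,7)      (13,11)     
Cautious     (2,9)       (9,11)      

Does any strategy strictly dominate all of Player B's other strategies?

A strategy is strictly dominant if it gives Player B a strictly higher payoff than every other strategy, against every choice by the opponent.
Moderate strictly dominates: vs Aggressive: 2 > 1; vs Moderate: 11 > 7; vs Cautious: 11 > 9.

Moderate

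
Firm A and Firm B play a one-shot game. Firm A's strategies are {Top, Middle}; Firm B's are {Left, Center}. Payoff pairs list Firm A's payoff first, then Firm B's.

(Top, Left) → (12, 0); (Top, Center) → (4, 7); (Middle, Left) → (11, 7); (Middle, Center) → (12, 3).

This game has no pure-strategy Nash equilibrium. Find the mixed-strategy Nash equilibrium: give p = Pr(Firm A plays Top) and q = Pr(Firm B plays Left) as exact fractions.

Each player's mixing probability is pinned down by making the *other* player indifferent.
Firm B indifferent between Left and Center: p·0 + (1−p)·7 = p·7 + (1−p)·3 ⟹ 7 + (-7)p = 3 + 4p ⟹ p = 4/11.
Firm A indifferent between Top and Middle: q·12 + (1−q)·4 = q·11 + (1−q)·12 ⟹ 4 + 8q = 12 + (-1)q ⟹ q = 8/9.

p = 4/11, q = 8/9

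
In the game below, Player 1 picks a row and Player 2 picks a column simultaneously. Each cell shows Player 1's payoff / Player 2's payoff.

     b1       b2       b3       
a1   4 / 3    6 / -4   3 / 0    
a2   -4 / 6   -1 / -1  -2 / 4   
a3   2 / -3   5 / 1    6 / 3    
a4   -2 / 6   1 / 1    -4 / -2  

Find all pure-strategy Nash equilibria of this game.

(a1, b1) and (a3, b3)

Find each player's best response to every opponent strategy; NE are the intersections.
Player 1's best responses — vs b1: a1 (payoff 4); vs b2: a1 (payoff 6); vs b3: a3 (payoff 6).
Player 2's best responses — vs a1: b1 (payoff 3); vs a2: b1 (payoff 6); vs a3: b3 (payoff 3); vs a4: b1 (payoff 6).
Mutual best responses occur at (a1, b1) and (a3, b3); at each, neither player gains by switching.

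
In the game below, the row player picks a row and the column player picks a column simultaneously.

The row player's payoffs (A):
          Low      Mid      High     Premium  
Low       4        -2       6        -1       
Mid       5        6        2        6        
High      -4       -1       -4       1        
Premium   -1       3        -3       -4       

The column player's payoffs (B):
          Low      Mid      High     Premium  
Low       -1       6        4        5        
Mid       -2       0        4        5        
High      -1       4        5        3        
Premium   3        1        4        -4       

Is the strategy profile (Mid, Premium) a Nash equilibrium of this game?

Yes

Holding the column player at Premium: the row player gets 6 from Mid, versus -1 from Low, 1 from High, -4 from Premium. No profitable deviation for the row player.
Holding the row player at Mid: the column player gets 5 from Premium, versus -2 from Low, 0 from Mid, 4 from High. No profitable deviation for the column player either.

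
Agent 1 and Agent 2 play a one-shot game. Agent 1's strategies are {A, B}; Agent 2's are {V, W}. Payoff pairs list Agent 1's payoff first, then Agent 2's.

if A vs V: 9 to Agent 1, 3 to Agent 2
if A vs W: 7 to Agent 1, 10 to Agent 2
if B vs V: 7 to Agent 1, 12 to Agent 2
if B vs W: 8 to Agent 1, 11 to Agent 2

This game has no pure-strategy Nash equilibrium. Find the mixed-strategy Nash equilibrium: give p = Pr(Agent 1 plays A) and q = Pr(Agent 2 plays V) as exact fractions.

Each player's mixing probability is pinned down by making the *other* player indifferent.
Agent 2 indifferent between V and W: p·3 + (1−p)·12 = p·10 + (1−p)·11 ⟹ 12 + (-9)p = 11 + (-1)p ⟹ p = 1/8.
Agent 1 indifferent between A and B: q·9 + (1−q)·7 = q·7 + (1−q)·8 ⟹ 7 + 2q = 8 + (-1)q ⟹ q = 1/3.

p = 1/8, q = 1/3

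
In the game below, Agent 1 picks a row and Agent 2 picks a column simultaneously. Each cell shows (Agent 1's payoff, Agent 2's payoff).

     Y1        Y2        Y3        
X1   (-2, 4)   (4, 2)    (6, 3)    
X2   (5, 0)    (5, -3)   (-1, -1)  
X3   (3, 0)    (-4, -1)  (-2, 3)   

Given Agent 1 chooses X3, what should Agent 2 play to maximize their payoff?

Y3

With Agent 1 fixed at X3, Agent 2's payoffs are: Y1 → 0, Y2 → -1, Y3 → 3.
The maximum is 3, achieved by Y3.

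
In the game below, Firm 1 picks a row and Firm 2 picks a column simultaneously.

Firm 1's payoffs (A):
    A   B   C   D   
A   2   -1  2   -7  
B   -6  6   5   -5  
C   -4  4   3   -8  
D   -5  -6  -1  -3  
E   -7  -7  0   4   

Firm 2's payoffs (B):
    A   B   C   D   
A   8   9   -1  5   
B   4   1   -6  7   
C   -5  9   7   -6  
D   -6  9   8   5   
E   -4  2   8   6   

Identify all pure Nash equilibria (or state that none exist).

Find each player's best response to every opponent strategy; NE are the intersections.
Firm 1's best responses — vs A: A (payoff 2); vs B: B (payoff 6); vs C: B (payoff 5); vs D: E (payoff 4).
Firm 2's best responses — vs A: B (payoff 9); vs B: D (payoff 7); vs C: B (payoff 9); vs D: B (payoff 9); vs E: C (payoff 8).
No cell has both players best-responding. For instance, Firm 1's best reply to D is E, but against E Firm 2 prefers C over D.

There is no pure-strategy Nash equilibrium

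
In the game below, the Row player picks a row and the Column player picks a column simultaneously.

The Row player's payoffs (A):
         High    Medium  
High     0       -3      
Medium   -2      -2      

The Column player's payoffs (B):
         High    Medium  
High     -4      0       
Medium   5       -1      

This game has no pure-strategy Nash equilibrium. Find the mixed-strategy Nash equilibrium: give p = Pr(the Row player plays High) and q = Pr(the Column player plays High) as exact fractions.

In a mixed NE each player is indifferent between their pure strategies, so the opponent's mix sets the indifference.
The Column player indifferent between High and Medium: p·(-4) + (1−p)·5 = p·0 + (1−p)·(-1) ⟹ 5 + (-9)p = (-1) + 1p ⟹ p = 3/5.
The Row player indifferent between High and Medium: q·0 + (1−q)·(-3) = q·(-2) + (1−q)·(-2) ⟹ (-3) + 3q = (-2) + 0q ⟹ q = 1/3.

p = 3/5, q = 1/3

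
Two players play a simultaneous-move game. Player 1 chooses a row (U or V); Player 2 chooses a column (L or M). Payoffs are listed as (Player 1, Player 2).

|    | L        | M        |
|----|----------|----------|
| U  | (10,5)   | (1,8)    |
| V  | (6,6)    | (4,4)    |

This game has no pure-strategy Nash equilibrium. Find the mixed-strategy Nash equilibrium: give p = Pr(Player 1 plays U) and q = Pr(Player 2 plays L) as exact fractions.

In a mixed NE each player is indifferent between their pure strategies, so the opponent's mix sets the indifference.
Player 2 indifferent between L and M: p·5 + (1−p)·6 = p·8 + (1−p)·4 ⟹ 6 + (-1)p = 4 + 4p ⟹ p = 2/5.
Player 1 indifferent between U and V: q·10 + (1−q)·1 = q·6 + (1−q)·4 ⟹ 1 + 9q = 4 + 2q ⟹ q = 3/7.

p = 2/5, q = 3/7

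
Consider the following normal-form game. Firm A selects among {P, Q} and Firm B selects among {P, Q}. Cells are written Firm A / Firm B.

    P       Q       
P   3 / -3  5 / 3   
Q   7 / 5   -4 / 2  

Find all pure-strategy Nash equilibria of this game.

(P, Q) and (Q, P)

A profile is a Nash equilibrium when each player is best-responding to the other.
Firm A's best responses — vs P: Q (payoff 7); vs Q: P (payoff 5).
Firm B's best responses — vs P: Q (payoff 3); vs Q: P (payoff 5).
Mutual best responses occur at (P, Q) and (Q, P); at each, neither player gains by switching.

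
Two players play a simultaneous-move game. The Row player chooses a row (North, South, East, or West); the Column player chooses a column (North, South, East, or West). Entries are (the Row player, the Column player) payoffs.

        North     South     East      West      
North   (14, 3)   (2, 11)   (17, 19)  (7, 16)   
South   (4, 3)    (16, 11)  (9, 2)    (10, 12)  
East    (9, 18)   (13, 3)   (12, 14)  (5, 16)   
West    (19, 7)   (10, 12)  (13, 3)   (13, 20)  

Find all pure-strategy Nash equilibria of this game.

Find each player's best response to every opponent strategy; NE are the intersections.
The Row player's best responses — vs North: West (payoff 19); vs South: South (payoff 16); vs East: North (payoff 17); vs West: West (payoff 13).
The Column player's best responses — vs North: East (payoff 19); vs South: West (payoff 12); vs East: North (payoff 18); vs West: West (payoff 20).
Mutual best responses occur at (North, East) and (West, West); at each, neither player gains by switching.

(North, East) and (West, West)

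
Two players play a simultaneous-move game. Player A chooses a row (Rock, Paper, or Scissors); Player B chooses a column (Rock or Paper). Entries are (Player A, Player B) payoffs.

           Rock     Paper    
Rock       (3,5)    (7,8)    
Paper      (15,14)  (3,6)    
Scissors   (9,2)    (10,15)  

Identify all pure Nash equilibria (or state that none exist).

(Paper, Rock) and (Scissors, Paper)

Check mutual best responses: a cell is a NE iff neither player can gain by unilaterally deviating.
Player A's best responses — vs Rock: Paper (payoff 15); vs Paper: Scissors (payoff 10).
Player B's best responses — vs Rock: Paper (payoff 8); vs Paper: Rock (payoff 14); vs Scissors: Paper (payoff 15).
Mutual best responses occur at (Paper, Rock) and (Scissors, Paper); at each, neither player gains by switching.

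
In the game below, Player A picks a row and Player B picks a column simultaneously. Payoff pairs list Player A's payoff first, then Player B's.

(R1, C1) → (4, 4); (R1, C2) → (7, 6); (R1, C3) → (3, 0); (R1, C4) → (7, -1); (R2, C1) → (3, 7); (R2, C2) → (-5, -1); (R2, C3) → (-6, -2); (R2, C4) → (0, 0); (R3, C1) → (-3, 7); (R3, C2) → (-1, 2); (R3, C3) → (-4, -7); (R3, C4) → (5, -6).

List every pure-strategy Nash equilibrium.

(R1, C2)

A profile is a Nash equilibrium when each player is best-responding to the other.
Player A's best responses — vs C1: R1 (payoff 4); vs C2: R1 (payoff 7); vs C3: R1 (payoff 3); vs C4: R1 (payoff 7).
Player B's best responses — vs R1: C2 (payoff 6); vs R2: C1 (payoff 7); vs R3: C1 (payoff 7).
The only mutual best response is (R1, C2); neither player gains by switching there.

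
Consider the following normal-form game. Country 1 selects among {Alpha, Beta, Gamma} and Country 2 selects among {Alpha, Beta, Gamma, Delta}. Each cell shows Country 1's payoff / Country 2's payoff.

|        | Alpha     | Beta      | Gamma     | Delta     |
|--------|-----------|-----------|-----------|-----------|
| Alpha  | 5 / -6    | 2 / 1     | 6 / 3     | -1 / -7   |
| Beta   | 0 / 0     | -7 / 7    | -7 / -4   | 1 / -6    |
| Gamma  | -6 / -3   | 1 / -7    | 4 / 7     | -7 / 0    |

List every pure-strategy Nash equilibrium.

A profile is a Nash equilibrium when each player is best-responding to the other.
Country 1's best responses — vs Alpha: Alpha (payoff 5); vs Beta: Alpha (payoff 2); vs Gamma: Alpha (payoff 6); vs Delta: Beta (payoff 1).
Country 2's best responses — vs Alpha: Gamma (payoff 3); vs Beta: Beta (payoff 7); vs Gamma: Gamma (payoff 7).
The only mutual best response is (Alpha, Gamma); neither player gains by switching there.

(Alpha, Gamma)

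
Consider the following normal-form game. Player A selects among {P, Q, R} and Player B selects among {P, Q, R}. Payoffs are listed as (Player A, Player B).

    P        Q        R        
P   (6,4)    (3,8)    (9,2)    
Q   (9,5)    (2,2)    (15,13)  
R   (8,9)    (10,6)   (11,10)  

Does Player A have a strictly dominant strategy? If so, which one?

None

Check whether one of Player A's strategies beats all alternatives regardless of what the opponent does.
P is not dominant: against P, Q gives 9 > 6.
Q is not dominant: against Q, P gives 3 > 2.
R is not dominant: against P, Q gives 9 > 8.
No single strategy is best against every opponent action.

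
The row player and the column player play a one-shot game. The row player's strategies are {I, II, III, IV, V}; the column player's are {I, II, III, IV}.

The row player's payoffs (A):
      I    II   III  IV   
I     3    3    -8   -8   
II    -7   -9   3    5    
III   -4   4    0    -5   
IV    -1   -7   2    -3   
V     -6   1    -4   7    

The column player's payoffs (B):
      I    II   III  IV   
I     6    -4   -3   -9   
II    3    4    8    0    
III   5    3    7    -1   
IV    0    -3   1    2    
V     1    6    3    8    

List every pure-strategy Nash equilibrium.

(I, I), (II, III), and (V, IV)

Check mutual best responses: a cell is a NE iff neither player can gain by unilaterally deviating.
The row player's best responses — vs I: I (payoff 3); vs II: III (payoff 4); vs III: II (payoff 3); vs IV: V (payoff 7).
The column player's best responses — vs I: I (payoff 6); vs II: III (payoff 8); vs III: III (payoff 7); vs IV: IV (payoff 2); vs V: IV (payoff 8).
Mutual best responses occur at (I, I), (II, III), and (V, IV); at each, neither player gains by switching.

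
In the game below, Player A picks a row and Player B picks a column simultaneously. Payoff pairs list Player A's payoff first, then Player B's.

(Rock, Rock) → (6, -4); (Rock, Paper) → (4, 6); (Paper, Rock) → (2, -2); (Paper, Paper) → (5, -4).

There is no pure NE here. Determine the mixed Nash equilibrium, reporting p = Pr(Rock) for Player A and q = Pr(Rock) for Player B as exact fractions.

p = 1/6, q = 1/5

Each player's mixing probability is pinned down by making the *other* player indifferent.
Player B indifferent between Rock and Paper: p·(-4) + (1−p)·(-2) = p·6 + (1−p)·(-4) ⟹ (-2) + (-2)p = (-4) + 10p ⟹ p = 1/6.
Player A indifferent between Rock and Paper: q·6 + (1−q)·4 = q·2 + (1−q)·5 ⟹ 4 + 2q = 5 + (-3)q ⟹ q = 1/5.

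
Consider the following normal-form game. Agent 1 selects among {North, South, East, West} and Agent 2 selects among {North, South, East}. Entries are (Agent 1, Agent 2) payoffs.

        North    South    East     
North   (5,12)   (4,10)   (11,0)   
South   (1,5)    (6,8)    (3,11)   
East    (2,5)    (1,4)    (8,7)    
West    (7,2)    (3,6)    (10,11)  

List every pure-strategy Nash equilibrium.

No pure-strategy Nash equilibrium

A profile is a Nash equilibrium when each player is best-responding to the other.
Agent 1's best responses — vs North: West (payoff 7); vs South: South (payoff 6); vs East: North (payoff 11).
Agent 2's best responses — vs North: North (payoff 12); vs South: East (payoff 11); vs East: East (payoff 7); vs West: East (payoff 11).
No cell has both players best-responding. For instance, Agent 1's best reply to South is South, but against South Agent 2 prefers East over South.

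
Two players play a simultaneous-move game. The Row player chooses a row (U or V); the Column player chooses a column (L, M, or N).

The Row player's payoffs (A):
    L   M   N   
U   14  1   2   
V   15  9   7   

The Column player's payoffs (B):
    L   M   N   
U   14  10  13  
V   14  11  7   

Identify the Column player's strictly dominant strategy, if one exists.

A strategy is strictly dominant if it gives the Column player a strictly higher payoff than every other strategy, against every choice by the opponent.
L strictly dominates: vs U: 14 > each of {10, 13}; vs V: 14 > each of {11, 7}.

L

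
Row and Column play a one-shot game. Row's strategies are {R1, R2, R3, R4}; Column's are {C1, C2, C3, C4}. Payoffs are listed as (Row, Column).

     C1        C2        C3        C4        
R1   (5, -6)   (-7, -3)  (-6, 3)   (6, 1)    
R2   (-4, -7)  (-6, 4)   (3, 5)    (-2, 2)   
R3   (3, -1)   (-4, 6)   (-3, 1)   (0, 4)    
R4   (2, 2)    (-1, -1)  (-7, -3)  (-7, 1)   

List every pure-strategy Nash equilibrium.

(R2, C3)

Find each player's best response to every opponent strategy; NE are the intersections.
Row's best responses — vs C1: R1 (payoff 5); vs C2: R4 (payoff -1); vs C3: R2 (payoff 3); vs C4: R1 (payoff 6).
Column's best responses — vs R1: C3 (payoff 3); vs R2: C3 (payoff 5); vs R3: C2 (payoff 6); vs R4: C1 (payoff 2).
The only mutual best response is (R2, C3); neither player gains by switching there.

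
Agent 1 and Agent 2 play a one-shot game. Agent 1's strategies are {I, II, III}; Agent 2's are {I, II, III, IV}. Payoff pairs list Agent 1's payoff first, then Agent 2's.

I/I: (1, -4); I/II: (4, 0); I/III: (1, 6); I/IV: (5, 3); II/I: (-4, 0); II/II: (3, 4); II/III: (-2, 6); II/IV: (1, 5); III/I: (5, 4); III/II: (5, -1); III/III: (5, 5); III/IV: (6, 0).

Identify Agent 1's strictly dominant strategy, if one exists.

III

Check whether one of Agent 1's strategies beats all alternatives regardless of what the opponent does.
III strictly dominates: vs I: 5 > each of {1, -4}; vs II: 5 > each of {4, 3}; vs III: 5 > each of {1, -2}; vs IV: 6 > each of {5, 1}.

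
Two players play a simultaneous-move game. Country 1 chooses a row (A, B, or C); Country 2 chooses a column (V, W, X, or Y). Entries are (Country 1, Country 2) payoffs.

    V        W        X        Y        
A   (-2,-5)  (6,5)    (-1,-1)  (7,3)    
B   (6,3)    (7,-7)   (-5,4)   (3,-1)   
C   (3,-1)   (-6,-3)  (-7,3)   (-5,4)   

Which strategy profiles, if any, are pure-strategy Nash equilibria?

Check mutual best responses: a cell is a NE iff neither player can gain by unilaterally deviating.
Country 1's best responses — vs V: B (payoff 6); vs W: B (payoff 7); vs X: A (payoff -1); vs Y: A (payoff 7).
Country 2's best responses — vs A: W (payoff 5); vs B: X (payoff 4); vs C: Y (payoff 4).
No cell has both players best-responding. For instance, Country 1's best reply to V is B, but against B Country 2 prefers X over V.

None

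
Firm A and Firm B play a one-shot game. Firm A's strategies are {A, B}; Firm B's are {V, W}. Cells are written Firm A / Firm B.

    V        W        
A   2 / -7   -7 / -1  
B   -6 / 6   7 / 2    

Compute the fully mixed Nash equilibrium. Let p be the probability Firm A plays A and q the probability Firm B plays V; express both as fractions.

p = 2/5, q = 7/11

Each player's mixing probability is pinned down by making the *other* player indifferent.
Firm B indifferent between V and W: p·(-7) + (1−p)·6 = p·(-1) + (1−p)·2 ⟹ 6 + (-13)p = 2 + (-3)p ⟹ p = 2/5.
Firm A indifferent between A and B: q·2 + (1−q)·(-7) = q·(-6) + (1−q)·7 ⟹ (-7) + 9q = 7 + (-13)q ⟹ q = 7/11.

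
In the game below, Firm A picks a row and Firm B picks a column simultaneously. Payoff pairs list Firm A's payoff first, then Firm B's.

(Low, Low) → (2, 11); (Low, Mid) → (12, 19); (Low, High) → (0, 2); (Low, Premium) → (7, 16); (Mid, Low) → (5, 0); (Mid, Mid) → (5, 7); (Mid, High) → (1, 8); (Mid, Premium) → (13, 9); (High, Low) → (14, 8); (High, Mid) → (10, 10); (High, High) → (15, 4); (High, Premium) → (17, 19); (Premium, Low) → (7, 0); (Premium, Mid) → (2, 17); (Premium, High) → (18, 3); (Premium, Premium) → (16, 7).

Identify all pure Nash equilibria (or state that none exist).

Check mutual best responses: a cell is a NE iff neither player can gain by unilaterally deviating.
Firm A's best responses — vs Low: High (payoff 14); vs Mid: Low (payoff 12); vs High: Premium (payoff 18); vs Premium: High (payoff 17).
Firm B's best responses — vs Low: Mid (payoff 19); vs Mid: Premium (payoff 9); vs High: Premium (payoff 19); vs Premium: Mid (payoff 17).
Mutual best responses occur at (Low, Mid) and (High, Premium); at each, neither player gains by switching.

(Low, Mid) and (High, Premium)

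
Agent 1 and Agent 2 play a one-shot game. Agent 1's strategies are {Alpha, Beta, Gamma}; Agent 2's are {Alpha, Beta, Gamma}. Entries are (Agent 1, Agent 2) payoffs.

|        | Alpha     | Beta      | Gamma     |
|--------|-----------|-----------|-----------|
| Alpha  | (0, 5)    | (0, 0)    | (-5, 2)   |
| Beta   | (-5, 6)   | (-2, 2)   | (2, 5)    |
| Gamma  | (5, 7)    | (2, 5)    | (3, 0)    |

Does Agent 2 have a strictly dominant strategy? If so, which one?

Alpha

Check whether one of Agent 2's strategies beats all alternatives regardless of what the opponent does.
Alpha strictly dominates: vs Alpha: 5 > each of {0, 2}; vs Beta: 6 > each of {2, 5}; vs Gamma: 7 > each of {5, 0}.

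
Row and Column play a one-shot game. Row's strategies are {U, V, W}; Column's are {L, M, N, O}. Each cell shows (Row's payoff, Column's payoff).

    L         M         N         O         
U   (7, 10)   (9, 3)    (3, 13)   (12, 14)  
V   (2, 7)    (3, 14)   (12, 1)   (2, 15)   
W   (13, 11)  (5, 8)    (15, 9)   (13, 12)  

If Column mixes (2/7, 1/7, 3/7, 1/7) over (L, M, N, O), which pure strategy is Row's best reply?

Row's best reply maximizes expected payoff against the mix.
U: (2/7)·7 + (1/7)·9 + (3/7)·3 + (1/7)·12 = 44/7
V: (2/7)·2 + (1/7)·3 + (3/7)·12 + (1/7)·2 = 45/7
W: (2/7)·13 + (1/7)·5 + (3/7)·15 + (1/7)·13 = 89/7
Highest expected payoff is 89/7, from W.

W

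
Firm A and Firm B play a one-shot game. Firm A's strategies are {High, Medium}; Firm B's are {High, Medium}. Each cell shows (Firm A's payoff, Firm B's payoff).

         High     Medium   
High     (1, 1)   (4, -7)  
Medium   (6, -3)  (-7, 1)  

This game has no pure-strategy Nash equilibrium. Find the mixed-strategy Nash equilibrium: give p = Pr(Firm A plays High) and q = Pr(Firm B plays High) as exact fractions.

In a mixed NE each player is indifferent between their pure strategies, so the opponent's mix sets the indifference.
Firm B indifferent between High and Medium: p·1 + (1−p)·(-3) = p·(-7) + (1−p)·1 ⟹ (-3) + 4p = 1 + (-8)p ⟹ p = 1/3.
Firm A indifferent between High and Medium: q·1 + (1−q)·4 = q·6 + (1−q)·(-7) ⟹ 4 + (-3)q = (-7) + 13q ⟹ q = 11/16.

p = 1/3, q = 11/16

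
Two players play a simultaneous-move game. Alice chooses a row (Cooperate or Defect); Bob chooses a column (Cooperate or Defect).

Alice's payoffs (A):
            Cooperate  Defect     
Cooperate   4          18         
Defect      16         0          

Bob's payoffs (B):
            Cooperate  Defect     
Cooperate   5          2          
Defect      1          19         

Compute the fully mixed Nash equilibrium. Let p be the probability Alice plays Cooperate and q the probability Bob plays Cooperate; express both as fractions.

p = 6/7, q = 3/5

In a mixed NE each player is indifferent between their pure strategies, so the opponent's mix sets the indifference.
Bob indifferent between Cooperate and Defect: p·5 + (1−p)·1 = p·2 + (1−p)·19 ⟹ 1 + 4p = 19 + (-17)p ⟹ p = 6/7.
Alice indifferent between Cooperate and Defect: q·4 + (1−q)·18 = q·16 + (1−q)·0 ⟹ 18 + (-14)q = 0 + 16q ⟹ q = 3/5.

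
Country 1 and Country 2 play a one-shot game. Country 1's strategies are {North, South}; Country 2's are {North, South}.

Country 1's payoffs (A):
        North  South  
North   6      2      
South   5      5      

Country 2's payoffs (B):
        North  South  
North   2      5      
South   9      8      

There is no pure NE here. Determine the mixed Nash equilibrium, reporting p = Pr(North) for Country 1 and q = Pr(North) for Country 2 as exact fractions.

In a mixed NE each player is indifferent between their pure strategies, so the opponent's mix sets the indifference.
Country 2 indifferent between North and South: p·2 + (1−p)·9 = p·5 + (1−p)·8 ⟹ 9 + (-7)p = 8 + (-3)p ⟹ p = 1/4.
Country 1 indifferent between North and South: q·6 + (1−q)·2 = q·5 + (1−q)·5 ⟹ 2 + 4q = 5 + 0q ⟹ q = 3/4.

p = 1/4, q = 3/4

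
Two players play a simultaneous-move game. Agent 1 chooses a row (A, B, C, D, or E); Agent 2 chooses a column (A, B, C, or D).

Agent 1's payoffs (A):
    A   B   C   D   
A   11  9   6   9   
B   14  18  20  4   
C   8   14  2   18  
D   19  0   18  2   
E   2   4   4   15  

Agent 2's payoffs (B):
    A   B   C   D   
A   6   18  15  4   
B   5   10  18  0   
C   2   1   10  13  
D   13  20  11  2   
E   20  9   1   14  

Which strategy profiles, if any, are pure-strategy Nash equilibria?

(B, C) and (C, D)

Check mutual best responses: a cell is a NE iff neither player can gain by unilaterally deviating.
Agent 1's best responses — vs A: D (payoff 19); vs B: B (payoff 18); vs C: B (payoff 20); vs D: C (payoff 18).
Agent 2's best responses — vs A: B (payoff 18); vs B: C (payoff 18); vs C: D (payoff 13); vs D: B (payoff 20); vs E: A (payoff 20).
Mutual best responses occur at (B, C) and (C, D); at each, neither player gains by switching.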